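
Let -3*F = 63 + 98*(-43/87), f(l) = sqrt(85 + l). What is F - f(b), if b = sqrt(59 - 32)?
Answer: -1267/261 - sqrt(85 + 3*sqrt(3)) ≈ -14.352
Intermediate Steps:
b = 3*sqrt(3) (b = sqrt(27) = 3*sqrt(3) ≈ 5.1962)
F = -1267/261 (F = -(63 + 98*(-43/87))/3 = -(63 - 4214/87)/3 = -1/3*1267/87 = -1267/261 ≈ -4.8544)
F - f(b) = -1267/261 - sqrt(85 + 3*sqrt(3))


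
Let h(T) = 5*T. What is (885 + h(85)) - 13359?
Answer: -12049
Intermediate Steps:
(885 + h(85)) - 13359 = (885 + 5*85) - 13359 = (885 + 425) - 13359 = 1310 - 13359 = -12049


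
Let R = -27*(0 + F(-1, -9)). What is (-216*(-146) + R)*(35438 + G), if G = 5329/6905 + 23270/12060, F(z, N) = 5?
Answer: 1029708427121961/925270 ≈ 1.1129e+9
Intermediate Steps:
G = 22494709/8327430 (G = 5329*(1/6905) + 23270*(1/12060) = 5329/6905 + 2327/1206 = 22494709/8327430 ≈ 2.7013)
R = -135 (R = -27*(0 + 5) = -27*5 = -135)
(-216*(-146) + R)*(35438 + G) = (-216*(-146) - 135)*(35438 + 22494709/8327430) = (31536 - 135)*(295129959049/8327430) = 31401*(295129959049/8327430) = 1029708427121961/925270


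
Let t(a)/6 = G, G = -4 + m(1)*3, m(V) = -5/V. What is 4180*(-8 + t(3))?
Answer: -509960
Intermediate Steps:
G = -19 (G = -4 - 5/1*3 = -4 - 5*1*3 = -4 - 5*3 = -4 - 15 = -19)
t(a) = -114 (t(a) = 6*(-19) = -114)
4180*(-8 + t(3)) = 4180*(-8 - 114) = 4180*(-122) = -509960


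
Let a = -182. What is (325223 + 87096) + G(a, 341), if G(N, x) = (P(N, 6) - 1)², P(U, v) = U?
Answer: 445808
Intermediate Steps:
G(N, x) = (-1 + N)² (G(N, x) = (N - 1)² = (-1 + N)²)
(325223 + 87096) + G(a, 341) = (325223 + 87096) + (-1 - 182)² = 412319 + (-183)² = 412319 + 33489 = 445808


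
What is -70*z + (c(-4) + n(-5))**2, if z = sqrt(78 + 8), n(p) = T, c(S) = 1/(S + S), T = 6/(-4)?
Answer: 169/64 - 70*sqrt(86) ≈ -646.51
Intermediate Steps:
T = -3/2 (T = 6*(-1/4) = -3/2 ≈ -1.5000)
c(S) = 1/(2*S)
n(p) = -3/2
z = sqrt(86) ≈ 9.2736
-70*z + (c(-4) + n(-5))**2 = -70*sqrt(86) + ((1/2)/(-4) - 3/2)**2 = -70*sqrt(86) + ((1/2)*(-1/4) - 3/2)**2 = -70*sqrt(86) + (-1/8 - 3/2)**2 = -70*sqrt(86) + (-13/8)**2 = -70*sqrt(86) + 169/64 = 169/64 - 70*sqrt(86)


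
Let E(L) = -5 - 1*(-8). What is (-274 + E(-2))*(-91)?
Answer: 24661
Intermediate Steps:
E(L) = 3 (E(L) = -5 + 8 = 3)
(-274 + E(-2))*(-91) = (-274 + 3)*(-91) = -271*(-91) = 24661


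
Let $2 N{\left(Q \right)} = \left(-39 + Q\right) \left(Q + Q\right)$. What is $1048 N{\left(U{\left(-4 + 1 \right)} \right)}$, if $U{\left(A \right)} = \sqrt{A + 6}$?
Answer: $3144 - 40872 \sqrt{3} \approx -67648.0$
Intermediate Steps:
$U{\left(A \right)} = \sqrt{6 + A}$
$N{\left(Q \right)} = Q \left(-39 + Q\right)$ ($N{\left(Q \right)} = \frac{\left(-39 + Q\right) \left(Q + Q\right)}{2} = \frac{\left(-39 + Q\right) 2 Q}{2} = \frac{2 Q \left(-39 + Q\right)}{2} = Q \left(-39 + Q\right)$)
$1048 N{\left(U{\left(-4 + 1 \right)} \right)} = 1048 \sqrt{6 + \left(-4 + 1\right)} \left(-39 + \sqrt{6 + \left(-4 + 1\right)}\right) = 1048 \sqrt{6 - 3} \left(-39 + \sqrt{6 - 3}\right) = 1048 \sqrt{3} \left(-39 + \sqrt{3}\right)$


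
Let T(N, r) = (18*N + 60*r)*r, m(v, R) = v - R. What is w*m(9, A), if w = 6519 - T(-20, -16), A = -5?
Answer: -204414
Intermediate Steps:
T(N, r) = r*(18*N + 60*r)
w = -14601 (w = 6519 - 6*(-16)*(3*(-20) + 10*(-16)) = 6519 - 6*(-16)*(-60 - 160) = 6519 - 6*(-16)*(-220) = 6519 - 1*21120 = 6519 - 21120 = -14601)
w*m(9, A) = -14601*(9 - 1*(-5)) = -14601*(9 + 5) = -14601*14 = -204414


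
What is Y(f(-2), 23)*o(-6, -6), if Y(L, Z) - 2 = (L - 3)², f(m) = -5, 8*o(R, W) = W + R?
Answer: -99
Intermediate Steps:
o(R, W) = R/8 + W/8 (o(R, W) = (W + R)/8 = (R + W)/8 = R/8 + W/8)
Y(L, Z) = 2 + (-3 + L)² (Y(L, Z) = 2 + (L - 3)² = 2 + (-3 + L)²)
Y(f(-2), 23)*o(-6, -6) = (2 + (-3 - 5)²)*((⅛)*(-6) + (⅛)*(-6)) = (2 + (-8)²)*(-¾ - ¾) = (2 + 64)*(-3/2) = 66*(-3/2) = -99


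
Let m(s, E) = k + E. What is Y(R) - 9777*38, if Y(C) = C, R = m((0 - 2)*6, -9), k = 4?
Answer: -371531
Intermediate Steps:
m(s, E) = 4 + E
R = -5 (R = 4 - 9 = -5)
Y(R) - 9777*38 = -5 - 9777*38 = -5 - 1*371526 = -5 - 371526 = -371531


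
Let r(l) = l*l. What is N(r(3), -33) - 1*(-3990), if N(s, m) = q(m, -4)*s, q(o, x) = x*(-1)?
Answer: 4026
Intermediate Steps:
q(o, x) = -x
r(l) = l²
N(s, m) = 4*s (N(s, m) = (-1*(-4))*s = 4*s)
N(r(3), -33) - 1*(-3990) = 4*3² - 1*(-3990) = 4*9 + 3990 = 36 + 3990 = 4026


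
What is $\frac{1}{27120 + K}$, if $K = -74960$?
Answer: $- \frac{1}{47840} \approx -2.0903 \cdot 10^{-5}$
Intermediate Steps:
$\frac{1}{27120 + K} = \frac{1}{27120 - 74960} = \frac{1}{-47840} = - \frac{1}{47840}$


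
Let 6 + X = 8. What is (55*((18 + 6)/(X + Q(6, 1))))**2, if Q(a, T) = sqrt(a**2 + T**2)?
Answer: 1742400/(2 + sqrt(37))**2 ≈ 26670.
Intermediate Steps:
X = 2 (X = -6 + 8 = 2)
Q(a, T) = sqrt(T**2 + a**2)
(55*((18 + 6)/(X + Q(6, 1))))**2 = (55*((18 + 6)/(2 + sqrt(1**2 + 6**2))))**2 = (55*(24/(2 + sqrt(1 + 36))))**2 = (55*(24/(2 + sqrt(37))))**2 = (1320/(2 + sqrt(37)))**2 = 1742400/(2 + sqrt(37))**2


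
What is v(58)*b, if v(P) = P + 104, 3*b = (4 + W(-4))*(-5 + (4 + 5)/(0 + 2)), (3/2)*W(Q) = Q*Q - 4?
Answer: -324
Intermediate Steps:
W(Q) = -8/3 + 2*Q²/3 (W(Q) = 2*(Q*Q - 4)/3 = 2*(Q² - 4)/3 = 2*(-4 + Q²)/3 = -8/3 + 2*Q²/3)
b = -2 (b = ((4 + (-8/3 + (⅔)*(-4)²))*(-5 + (4 + 5)/(0 + 2)))/3 = ((4 + (-8/3 + (⅔)*16))*(-5 + 9/2))/3 = ((4 + (-8/3 + 32/3))*(-5 + 9*(½)))/3 = ((4 + 8)*(-5 + 9/2))/3 = (12*(-½))/3 = (⅓)*(-6) = -2)
v(P) = 104 + P
v(58)*b = (104 + 58)*(-2) = 162*(-2) = -324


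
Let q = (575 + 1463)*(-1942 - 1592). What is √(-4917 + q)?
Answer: 3*I*√800801 ≈ 2684.6*I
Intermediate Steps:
q = -7202292 (q = 2038*(-3534) = -7202292)
√(-4917 + q) = √(-4917 - 7202292) = √(-7207209) = 3*I*√800801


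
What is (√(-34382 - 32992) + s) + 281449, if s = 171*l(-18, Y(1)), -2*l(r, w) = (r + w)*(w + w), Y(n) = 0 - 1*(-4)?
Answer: 291025 + 3*I*√7486 ≈ 2.9103e+5 + 259.56*I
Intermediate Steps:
Y(n) = 4 (Y(n) = 0 + 4 = 4)
l(r, w) = -w*(r + w) (l(r, w) = -(r + w)*(w + w)/2 = -(r + w)*2*w/2 = -w*(r + w))
s = 9576 (s = 171*(-1*4*(-18 + 4)) = 171*(-1*4*(-14)) = 171*56 = 9576)
(√(-34382 - 32992) + s) + 281449 = (√(-34382 - 32992) + 9576) + 281449 = (√(-67374) + 9576) + 281449 = (3*I*√7486 + 9576) + 281449 = (9576 + 3*I*√7486) + 281449 = 291025 + 3*I*√7486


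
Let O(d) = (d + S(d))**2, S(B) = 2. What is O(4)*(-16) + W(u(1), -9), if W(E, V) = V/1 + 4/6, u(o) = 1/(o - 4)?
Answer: -1753/3 ≈ -584.33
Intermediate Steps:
O(d) = (2 + d)**2 (O(d) = (d + 2)**2 = (2 + d)**2)
u(o) = 1/(-4 + o)
W(E, V) = 2/3 + V (W(E, V) = V*1 + 4*(1/6) = V + 2/3 = 2/3 + V)
O(4)*(-16) + W(u(1), -9) = (2 + 4)**2*(-16) + (2/3 - 9) = 6**2*(-16) - 25/3 = 36*(-16) - 25/3 = -576 - 25/3 = -1753/3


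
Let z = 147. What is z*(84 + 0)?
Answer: 12348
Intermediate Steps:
z*(84 + 0) = 147*(84 + 0) = 147*84 = 12348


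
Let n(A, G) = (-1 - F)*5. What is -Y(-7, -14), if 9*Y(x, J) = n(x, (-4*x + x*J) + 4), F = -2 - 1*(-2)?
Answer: 5/9 ≈ 0.55556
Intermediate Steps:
F = 0 (F = -2 + 2 = 0)
n(A, G) = -5 (n(A, G) = (-1 - 1*0)*5 = (-1 + 0)*5 = -1*5 = -5)
Y(x, J) = -5/9 (Y(x, J) = (1/9)*(-5) = -5/9)
-Y(-7, -14) = -1*(-5/9) = 5/9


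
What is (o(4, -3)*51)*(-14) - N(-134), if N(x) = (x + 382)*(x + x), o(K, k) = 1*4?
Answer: 63608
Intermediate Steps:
o(K, k) = 4
N(x) = 2*x*(382 + x) (N(x) = (382 + x)*(2*x) = 2*x*(382 + x))
(o(4, -3)*51)*(-14) - N(-134) = (4*51)*(-14) - 2*(-134)*(382 - 134) = 204*(-14) - 2*(-134)*248 = -2856 - 1*(-66464) = -2856 + 66464 = 63608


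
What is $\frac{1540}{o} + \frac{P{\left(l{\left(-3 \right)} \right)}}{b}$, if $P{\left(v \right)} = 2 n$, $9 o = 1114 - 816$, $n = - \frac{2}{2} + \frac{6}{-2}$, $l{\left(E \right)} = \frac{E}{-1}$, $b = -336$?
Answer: $\frac{291209}{6258} \approx 46.534$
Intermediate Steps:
$l{\left(E \right)} = - E$ ($l{\left(E \right)} = E \left(-1\right) = - E$)
$n = -4$ ($n = \left(-2\right) \frac{1}{2} + 6 \left(- \frac{1}{2}\right) = -1 - 3 = -4$)
$o = \frac{298}{9}$ ($o = \frac{1114 - 816}{9} = \frac{1}{9} \cdot 298 = \frac{298}{9} \approx 33.111$)
$P{\left(v \right)} = -8$ ($P{\left(v \right)} = 2 \left(-4\right) = -8$)
$\frac{1540}{o} + \frac{P{\left(l{\left(-3 \right)} \right)}}{b} = \frac{1540}{\frac{298}{9}} - \frac{8}{-336} = 1540 \cdot \frac{9}{298} - - \frac{1}{42} = \frac{6930}{149} + \frac{1}{42} = \frac{291209}{6258}$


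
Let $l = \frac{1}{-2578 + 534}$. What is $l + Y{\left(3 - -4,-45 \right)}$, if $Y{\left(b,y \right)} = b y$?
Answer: $- \frac{643861}{2044} \approx -315.0$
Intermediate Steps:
$l = - \frac{1}{2044}$ ($l = \frac{1}{-2044} = - \frac{1}{2044} \approx -0.00048924$)
$l + Y{\left(3 - -4,-45 \right)} = - \frac{1}{2044} + \left(3 - -4\right) \left(-45\right) = - \frac{1}{2044} + \left(3 + 4\right) \left(-45\right) = - \frac{1}{2044} + 7 \left(-45\right) = - \frac{1}{2044} - 315 = - \frac{643861}{2044}$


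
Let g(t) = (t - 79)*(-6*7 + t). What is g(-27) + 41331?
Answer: 48645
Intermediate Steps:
g(t) = (-79 + t)*(-42 + t)
g(-27) + 41331 = (3318 + (-27)² - 121*(-27)) + 41331 = (3318 + 729 + 3267) + 41331 = 7314 + 41331 = 48645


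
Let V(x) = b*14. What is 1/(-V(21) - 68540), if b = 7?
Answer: -1/68638 ≈ -1.4569e-5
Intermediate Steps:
V(x) = 98 (V(x) = 7*14 = 98)
1/(-V(21) - 68540) = 1/(-1*98 - 68540) = 1/(-98 - 68540) = 1/(-68638) = -1/68638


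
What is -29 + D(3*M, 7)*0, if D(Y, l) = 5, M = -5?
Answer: -29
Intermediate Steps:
-29 + D(3*M, 7)*0 = -29 + 5*0 = -29 + 0 = -29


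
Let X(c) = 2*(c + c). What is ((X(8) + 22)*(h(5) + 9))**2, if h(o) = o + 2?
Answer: 746496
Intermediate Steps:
h(o) = 2 + o
X(c) = 4*c (X(c) = 2*(2*c) = 4*c)
((X(8) + 22)*(h(5) + 9))**2 = ((4*8 + 22)*((2 + 5) + 9))**2 = ((32 + 22)*(7 + 9))**2 = (54*16)**2 = 864**2 = 746496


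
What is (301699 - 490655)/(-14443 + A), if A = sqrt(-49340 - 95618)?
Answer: 248099228/18976837 + 188956*I*sqrt(1198)/18976837 ≈ 13.074 + 0.34464*I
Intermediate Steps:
A = 11*I*sqrt(1198) (A = sqrt(-144958) = 11*I*sqrt(1198) ≈ 380.73*I)
(301699 - 490655)/(-14443 + A) = (301699 - 490655)/(-14443 + 11*I*sqrt(1198)) = -188956/(-14443 + 11*I*sqrt(1198))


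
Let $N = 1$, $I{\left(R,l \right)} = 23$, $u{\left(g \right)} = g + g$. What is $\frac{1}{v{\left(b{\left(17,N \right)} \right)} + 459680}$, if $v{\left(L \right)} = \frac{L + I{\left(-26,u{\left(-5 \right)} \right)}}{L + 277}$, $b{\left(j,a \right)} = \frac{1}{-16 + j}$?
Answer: $\frac{139}{63895532} \approx 2.1754 \cdot 10^{-6}$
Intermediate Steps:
$u{\left(g \right)} = 2 g$
$v{\left(L \right)} = \frac{23 + L}{277 + L}$ ($v{\left(L \right)} = \frac{L + 23}{L + 277} = \frac{23 + L}{277 + L}$)
$\frac{1}{v{\left(b{\left(17,N \right)} \right)} + 459680} = \frac{1}{\frac{23 + \frac{1}{-16 + 17}}{277 + \frac{1}{-16 + 17}} + 459680} = \frac{1}{\frac{23 + 1^{-1}}{277 + 1^{-1}} + 459680} = \frac{1}{\frac{23 + 1}{277 + 1} + 459680} = \frac{1}{\frac{1}{278} \cdot 24 + 459680} = \frac{1}{\frac{12}{139} + 459680} = \frac{1}{\frac{63895532}{139}} = \frac{139}{63895532}$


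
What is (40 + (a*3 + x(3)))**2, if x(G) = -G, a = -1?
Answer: 1156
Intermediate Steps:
(40 + (a*3 + x(3)))**2 = (40 + (-1*3 - 1*3))**2 = (40 + (-3 - 3))**2 = (40 - 6)**2 = 34**2 = 1156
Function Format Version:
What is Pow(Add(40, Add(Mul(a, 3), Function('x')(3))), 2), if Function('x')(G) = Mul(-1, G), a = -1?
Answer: 1156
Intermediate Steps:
Pow(Add(40, Add(Mul(a, 3), Function('x')(3))), 2) = Pow(Add(40, Add(Mul(-1, 3), Mul(-1, 3))), 2) = Pow(Add(40, Add(-3, -3)), 2) = Pow(Add(40, -6), 2) = Pow(34, 2) = 1156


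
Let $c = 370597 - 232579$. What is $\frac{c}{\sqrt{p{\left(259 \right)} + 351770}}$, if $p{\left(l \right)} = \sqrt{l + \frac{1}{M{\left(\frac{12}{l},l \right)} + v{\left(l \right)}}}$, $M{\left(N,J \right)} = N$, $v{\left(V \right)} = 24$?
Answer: $\frac{138018 \sqrt{1038}}{\sqrt{365137260 + \sqrt{279102803}}} \approx 232.7$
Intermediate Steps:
$c = 138018$
$p{\left(l \right)} = \sqrt{l + \frac{1}{24 + \frac{12}{l}}}$ ($p{\left(l \right)} = \sqrt{l + \frac{1}{\frac{12}{l} + 24}} = \sqrt{l + \frac{1}{24 + \frac{12}{l}}}$)
$\frac{c}{\sqrt{p{\left(259 \right)} + 351770}} = \frac{138018}{\sqrt{\frac{\sqrt{3} \sqrt{\frac{259 \left(13 + 24 \cdot 259\right)}{1 + 2 \cdot 259}}}{6} + 351770}} = \frac{138018}{\sqrt{\frac{\sqrt{3} \sqrt{\frac{259 \left(13 + 6216\right)}{1 + 518}}}{6} + 351770}} = \frac{138018}{\sqrt{\frac{\sqrt{3} \sqrt{259 \cdot \frac{1}{519} \cdot 6229}}{6} + 351770}} = \frac{138018}{\sqrt{\frac{\sqrt{3} \sqrt{\frac{1613311}{519}}}{6} + 351770}} = \frac{138018}{\sqrt{\frac{\sqrt{3} \frac{\sqrt{837308409}}{519}}{6} + 351770}} = \frac{138018}{\sqrt{\frac{\sqrt{279102803}}{1038} + 351770}} = \frac{138018}{\sqrt{351770 + \frac{\sqrt{279102803}}{1038}}}$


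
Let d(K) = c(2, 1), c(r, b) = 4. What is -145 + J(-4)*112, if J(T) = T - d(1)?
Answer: -1041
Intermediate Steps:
d(K) = 4
J(T) = -4 + T (J(T) = T - 1*4 = T - 4 = -4 + T)
-145 + J(-4)*112 = -145 + (-4 - 4)*112 = -145 - 8*112 = -145 - 896 = -1041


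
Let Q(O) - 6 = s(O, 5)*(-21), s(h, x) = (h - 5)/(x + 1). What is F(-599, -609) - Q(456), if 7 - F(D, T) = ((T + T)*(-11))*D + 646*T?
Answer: 16840791/2 ≈ 8.4204e+6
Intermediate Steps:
s(h, x) = (-5 + h)/(1 + x)
F(D, T) = 7 - 646*T + 22*D*T (F(D, T) = 7 - (((T + T)*(-11))*D + 646*T) = 7 - (((2*T)*(-11))*D + 646*T) = 7 - ((-22*T)*D + 646*T) = 7 - (-22*D*T + 646*T) = 7 - (646*T - 22*D*T) = 7 + (-646*T + 22*D*T) = 7 - 646*T + 22*D*T)
Q(O) = 47/2 - 7*O/2 (Q(O) = 6 + ((-5 + O)/(1 + 5))*(-21) = 6 + ((-5 + O)/6)*(-21) = 6 + (-⅚ + O/6)*(-21) = 6 + (35/2 - 7*O/2) = 47/2 - 7*O/2)
F(-599, -609) - Q(456) = (7 - 646*(-609) + 22*(-599)*(-609)) - (47/2 - 7/2*456) = (7 + 393414 + 8025402) - (47/2 - 1596) = 8418823 - 1*(-3145/2) = 8418823 + 3145/2 = 16840791/2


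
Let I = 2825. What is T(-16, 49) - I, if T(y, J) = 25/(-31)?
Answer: -87600/31 ≈ -2825.8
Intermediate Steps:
T(y, J) = -25/31 (T(y, J) = 25*(-1/31) = -25/31)
T(-16, 49) - I = -25/31 - 1*2825 = -25/31 - 2825 = -87600/31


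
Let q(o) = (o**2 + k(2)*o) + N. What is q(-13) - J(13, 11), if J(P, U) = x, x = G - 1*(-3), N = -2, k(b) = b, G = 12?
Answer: 126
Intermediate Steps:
x = 15 (x = 12 - 1*(-3) = 12 + 3 = 15)
J(P, U) = 15
q(o) = -2 + o**2 + 2*o (q(o) = (o**2 + 2*o) - 2 = -2 + o**2 + 2*o)
q(-13) - J(13, 11) = (-2 + (-13)**2 + 2*(-13)) - 1*15 = (-2 + 169 - 26) - 15 = 141 - 15 = 126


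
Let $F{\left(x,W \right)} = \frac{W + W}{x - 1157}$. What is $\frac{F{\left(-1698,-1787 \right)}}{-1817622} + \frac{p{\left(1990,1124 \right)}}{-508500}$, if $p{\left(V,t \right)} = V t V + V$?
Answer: $- \frac{25664915105359261}{2931960607650} \approx -8753.5$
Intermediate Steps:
$F{\left(x,W \right)} = \frac{2 W}{-1157 + x}$
$p{\left(V,t \right)} = V + t V^{2}$ ($p{\left(V,t \right)} = t V^{2} + V = V + t V^{2}$)
$\frac{F{\left(-1698,-1787 \right)}}{-1817622} + \frac{p{\left(1990,1124 \right)}}{-508500} = \frac{2 \left(-1787\right) \frac{1}{-1157 - 1698}}{-1817622} + \frac{1990 \left(1 + 1990 \cdot 1124\right)}{-508500} = 2 \left(-1787\right) \frac{1}{-2855} \left(- \frac{1}{1817622}\right) + 1990 \left(1 + 2236760\right) \left(- \frac{1}{508500}\right) = 2 \left(-1787\right) \left(- \frac{1}{2855}\right) \left(- \frac{1}{1817622}\right) + 1990 \cdot 2236761 \left(- \frac{1}{508500}\right) = \frac{3574}{2855} \left(- \frac{1}{1817622}\right) + 4451154390 \left(- \frac{1}{508500}\right) = - \frac{1787}{2594655405} - \frac{49457271}{5650} = - \frac{25664915105359261}{2931960607650}$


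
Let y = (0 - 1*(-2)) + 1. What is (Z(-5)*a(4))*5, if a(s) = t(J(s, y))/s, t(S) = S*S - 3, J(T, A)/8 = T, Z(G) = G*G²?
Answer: -638125/4 ≈ -1.5953e+5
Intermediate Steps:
y = 3 (y = (0 + 2) + 1 = 2 + 1 = 3)
Z(G) = G³
J(T, A) = 8*T
t(S) = -3 + S² (t(S) = S² - 3 = -3 + S²)
a(s) = (-3 + 64*s²)/s (a(s) = (-3 + (8*s)²)/s = (-3 + 64*s²)/s)
(Z(-5)*a(4))*5 = ((-5)³*(-3/4 + 64*4))*5 = -125*(-3*¼ + 256)*5 = -125*(-¾ + 256)*5 = -125*1021/4*5 = -127625/4*5 = -638125/4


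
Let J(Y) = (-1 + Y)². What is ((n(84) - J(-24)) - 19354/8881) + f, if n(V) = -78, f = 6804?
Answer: 54163627/8881 ≈ 6098.8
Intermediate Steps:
((n(84) - J(-24)) - 19354/8881) + f = ((-78 - (-1 - 24)²) - 19354/8881) + 6804 = ((-78 - 1*(-25)²) - 19354*1/8881) + 6804 = ((-78 - 1*625) - 19354/8881) + 6804 = ((-78 - 625) - 19354/8881) + 6804 = (-703 - 19354/8881) + 6804 = -6262697/8881 + 6804 = 54163627/8881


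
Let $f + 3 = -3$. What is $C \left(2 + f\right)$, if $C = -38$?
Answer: $152$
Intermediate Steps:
$f = -6$ ($f = -3 - 3 = -6$)
$C \left(2 + f\right) = - 38 \left(2 - 6\right) = \left(-38\right) \left(-4\right) = 152$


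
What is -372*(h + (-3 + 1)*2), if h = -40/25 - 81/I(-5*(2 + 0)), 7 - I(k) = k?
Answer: 327732/85 ≈ 3855.7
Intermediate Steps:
I(k) = 7 - k
h = -541/85 (h = -40/25 - 81/(7 - (-5)*(2 + 0)) = -40*1/25 - 81/(7 - (-5)*2) = -8/5 - 81/(7 - 1*(-10)) = -8/5 - 81/(7 + 10) = -8/5 - 81/17 = -541/85 ≈ -6.3647)
-372*(h + (-3 + 1)*2) = -372*(-541/85 + (-3 + 1)*2) = -372*(-541/85 - 2*2) = -372*(-541/85 - 4) = -372*(-881/85) = 327732/85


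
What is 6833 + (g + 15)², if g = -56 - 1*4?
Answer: 8858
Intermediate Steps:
g = -60 (g = -56 - 4 = -60)
6833 + (g + 15)² = 6833 + (-60 + 15)² = 6833 + (-45)² = 6833 + 2025 = 8858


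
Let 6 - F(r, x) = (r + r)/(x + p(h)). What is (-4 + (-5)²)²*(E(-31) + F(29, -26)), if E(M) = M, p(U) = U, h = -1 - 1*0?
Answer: -30233/3 ≈ -10078.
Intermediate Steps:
h = -1 (h = -1 + 0 = -1)
F(r, x) = 6 - 2*r/(-1 + x) (F(r, x) = 6 - (r + r)/(x - 1) = 6 - 2*r/(-1 + x))
(-4 + (-5)²)²*(E(-31) + F(29, -26)) = (-4 + (-5)²)²*(-31 + 2*(-3 - 1*29 + 3*(-26))/(-1 - 26)) = (-4 + 25)²*(-31 + 2*(-3 - 29 - 78)/(-27)) = 21²*(-31 + 2*(-1/27)*(-110)) = 441*(-31 + 220/27) = 441*(-617/27) = -30233/3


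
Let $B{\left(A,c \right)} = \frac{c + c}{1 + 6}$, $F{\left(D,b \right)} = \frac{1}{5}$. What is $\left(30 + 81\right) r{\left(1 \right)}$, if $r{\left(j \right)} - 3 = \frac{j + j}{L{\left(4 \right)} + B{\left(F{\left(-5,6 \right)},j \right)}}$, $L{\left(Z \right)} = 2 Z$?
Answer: $\frac{10434}{29} \approx 359.79$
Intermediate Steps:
$F{\left(D,b \right)} = \frac{1}{5}$
$B{\left(A,c \right)} = \frac{2 c}{7}$
$r{\left(j \right)} = 3 + \frac{2 j}{8 + \frac{2 j}{7}}$ ($r{\left(j \right)} = 3 + \frac{j + j}{2 \cdot 4 + \frac{2 j}{7}} = 3 + \frac{2 j}{8 + \frac{2 j}{7}}$)
$\left(30 + 81\right) r{\left(1 \right)} = \left(30 + 81\right) \frac{2 \left(42 + 5 \cdot 1\right)}{28 + 1} = 111 \frac{2 \left(42 + 5\right)}{29} = 111 \cdot 2 \cdot \frac{1}{29} \cdot 47 = 111 \cdot \frac{94}{29} = \frac{10434}{29}$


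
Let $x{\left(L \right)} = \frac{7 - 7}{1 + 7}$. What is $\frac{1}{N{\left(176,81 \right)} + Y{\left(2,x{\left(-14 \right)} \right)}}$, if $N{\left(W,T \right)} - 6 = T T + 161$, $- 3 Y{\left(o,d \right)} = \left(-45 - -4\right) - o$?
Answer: $\frac{3}{20227} \approx 0.00014832$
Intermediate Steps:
$x{\left(L \right)} = 0$ ($x{\left(L \right)} = \frac{0}{8} = 0 \cdot \frac{1}{8} = 0$)
$Y{\left(o,d \right)} = \frac{41}{3} + \frac{o}{3}$ ($Y{\left(o,d \right)} = - \frac{\left(-45 - -4\right) - o}{3} = - \frac{\left(-45 + 4\right) - o}{3} = - \frac{-41 - o}{3} = \frac{41}{3} + \frac{o}{3}$)
$N{\left(W,T \right)} = 167 + T^{2}$ ($N{\left(W,T \right)} = 6 + \left(T T + 161\right) = 6 + \left(T^{2} + 161\right) = 6 + \left(161 + T^{2}\right) = 167 + T^{2}$)
$\frac{1}{N{\left(176,81 \right)} + Y{\left(2,x{\left(-14 \right)} \right)}} = \frac{1}{\left(167 + 81^{2}\right) + \left(\frac{41}{3} + \frac{1}{3} \cdot 2\right)} = \frac{1}{\left(167 + 6561\right) + \left(\frac{41}{3} + \frac{2}{3}\right)} = \frac{1}{6728 + \frac{43}{3}} = \frac{1}{\frac{20227}{3}} = \frac{3}{20227}$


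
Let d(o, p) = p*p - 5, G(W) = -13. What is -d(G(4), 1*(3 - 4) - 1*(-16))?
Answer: -220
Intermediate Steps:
d(o, p) = -5 + p² (d(o, p) = p² - 5 = -5 + p²)
-d(G(4), 1*(3 - 4) - 1*(-16)) = -(-5 + (1*(3 - 4) - 1*(-16))²) = -(-5 + (1*(-1) + 16)²) = -(-5 + (-1 + 16)²) = -(-5 + 15²) = -(-5 + 225) = -1*220 = -220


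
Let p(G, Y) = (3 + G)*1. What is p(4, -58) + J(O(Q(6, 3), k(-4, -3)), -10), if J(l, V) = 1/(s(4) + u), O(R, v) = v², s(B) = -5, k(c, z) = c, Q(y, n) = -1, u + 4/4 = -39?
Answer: 314/45 ≈ 6.9778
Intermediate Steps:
u = -40 (u = -1 - 39 = -40)
p(G, Y) = 3 + G
J(l, V) = -1/45 (J(l, V) = 1/(-5 - 40) = 1/(-45) = -1/45)
p(4, -58) + J(O(Q(6, 3), k(-4, -3)), -10) = (3 + 4) - 1/45 = 7 - 1/45 = 314/45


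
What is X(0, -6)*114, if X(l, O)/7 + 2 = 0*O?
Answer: -1596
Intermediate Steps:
X(l, O) = -14 (X(l, O) = -14 + 7*(0*O) = -14 + 7*0 = -14 + 0 = -14)
X(0, -6)*114 = -14*114 = -1596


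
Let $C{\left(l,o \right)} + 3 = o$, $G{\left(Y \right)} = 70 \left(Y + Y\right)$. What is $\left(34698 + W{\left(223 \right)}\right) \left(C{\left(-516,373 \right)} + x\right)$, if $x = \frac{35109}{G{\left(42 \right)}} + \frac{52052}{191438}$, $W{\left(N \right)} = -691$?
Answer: $\frac{184649192290963}{14431480} \approx 1.2795 \cdot 10^{7}$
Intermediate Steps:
$G{\left(Y \right)} = 140 Y$ ($G{\left(Y \right)} = 70 \cdot 2 Y = 140 Y$)
$C{\left(l,o \right)} = -3 + o$
$x = \frac{90093109}{14431480}$ ($x = \frac{35109}{140 \cdot 42} + \frac{52052}{191438} = \frac{35109}{5880} + 52052 \cdot \frac{1}{191438} = 35109 \cdot \frac{1}{5880} + \frac{2002}{7363} = \frac{11703}{1960} + \frac{2002}{7363} = \frac{90093109}{14431480} \approx 6.2428$)
$\left(34698 + W{\left(223 \right)}\right) \left(C{\left(-516,373 \right)} + x\right) = \left(34698 - 691\right) \left(\left(-3 + 373\right) + \frac{90093109}{14431480}\right) = 34007 \left(370 + \frac{90093109}{14431480}\right) = 34007 \cdot \frac{5429740709}{14431480} = \frac{184649192290963}{14431480}$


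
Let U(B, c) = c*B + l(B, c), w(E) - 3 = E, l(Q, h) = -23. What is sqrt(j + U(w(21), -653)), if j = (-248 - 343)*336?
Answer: I*sqrt(214271) ≈ 462.89*I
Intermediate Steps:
j = -198576 (j = -591*336 = -198576)
w(E) = 3 + E
U(B, c) = -23 + B*c (U(B, c) = c*B - 23 = B*c - 23 = -23 + B*c)
sqrt(j + U(w(21), -653)) = sqrt(-198576 + (-23 + (3 + 21)*(-653))) = sqrt(-198576 + (-23 + 24*(-653))) = sqrt(-198576 + (-23 - 15672)) = sqrt(-198576 - 15695) = sqrt(-214271) = I*sqrt(214271)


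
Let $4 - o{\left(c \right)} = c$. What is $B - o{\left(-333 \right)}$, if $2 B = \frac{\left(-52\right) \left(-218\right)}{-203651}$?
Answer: $- \frac{68636055}{203651} \approx -337.03$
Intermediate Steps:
$o{\left(c \right)} = 4 - c$
$B = - \frac{5668}{203651}$ ($B = \frac{\left(-52\right) \left(-218\right) \frac{1}{-203651}}{2} = \frac{11336 \left(- \frac{1}{203651}\right)}{2} = \frac{1}{2} \left(- \frac{11336}{203651}\right) = - \frac{5668}{203651} \approx -0.027832$)
$B - o{\left(-333 \right)} = - \frac{5668}{203651} - \left(4 - -333\right) = - \frac{5668}{203651} - \left(4 + 333\right) = - \frac{5668}{203651} - 337 = - \frac{68636055}{203651}$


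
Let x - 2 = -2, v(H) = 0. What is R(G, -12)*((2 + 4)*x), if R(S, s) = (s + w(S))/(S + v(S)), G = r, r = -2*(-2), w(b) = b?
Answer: 0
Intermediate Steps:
x = 0 (x = 2 - 2 = 0)
r = 4
G = 4
R(S, s) = (S + s)/S (R(S, s) = (s + S)/(S + 0) = (S + s)/S)
R(G, -12)*((2 + 4)*x) = ((4 - 12)/4)*((2 + 4)*0) = ((1/4)*(-8))*(6*0) = -2*0 = 0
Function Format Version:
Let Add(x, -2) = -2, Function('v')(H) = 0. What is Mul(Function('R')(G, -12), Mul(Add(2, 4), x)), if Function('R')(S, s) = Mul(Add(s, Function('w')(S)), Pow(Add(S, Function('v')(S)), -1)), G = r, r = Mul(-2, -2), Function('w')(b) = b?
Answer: 0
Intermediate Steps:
x = 0 (x = Add(2, -2) = 0)
r = 4
G = 4
Function('R')(S, s) = Mul(Pow(S, -1), Add(S, s)) (Function('R')(S, s) = Mul(Add(s, S), Pow(Add(S, 0), -1)) = Mul(Add(S, s), Pow(S, -1)) = Mul(Pow(S, -1), Add(S, s)))
Mul(Function('R')(G, -12), Mul(Add(2, 4), x)) = Mul(Mul(Pow(4, -1), Add(4, -12)), Mul(Add(2, 4), 0)) = Mul(Mul(Rational(1, 4), -8), Mul(6, 0)) = Mul(-2, 0) = 0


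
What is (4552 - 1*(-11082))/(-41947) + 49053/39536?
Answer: 1439520367/1658416592 ≈ 0.86801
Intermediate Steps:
(4552 - 1*(-11082))/(-41947) + 49053/39536 = (4552 + 11082)*(-1/41947) + 49053*(1/39536) = 15634*(-1/41947) + 49053/39536 = -15634/41947 + 49053/39536 = 1439520367/1658416592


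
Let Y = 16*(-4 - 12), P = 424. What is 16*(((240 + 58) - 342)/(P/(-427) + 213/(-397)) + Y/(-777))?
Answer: 93790255936/201459783 ≈ 465.55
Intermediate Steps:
Y = -256 (Y = 16*(-16) = -256)
16*(((240 + 58) - 342)/(P/(-427) + 213/(-397)) + Y/(-777)) = 16*(((240 + 58) - 342)/(424/(-427) + 213/(-397)) - 256/(-777)) = 16*((298 - 342)/(424*(-1/427) + 213*(-1/397)) - 256*(-1/777)) = 16*(-44/(-424/427 - 213/397) + 256/777) = 16*(-44/(-259279/169519) + 256/777) = 16*(-44*(-169519/259279) + 256/777) = 16*(7458836/259279 + 256/777) = 16*(5861890996/201459783) = 93790255936/201459783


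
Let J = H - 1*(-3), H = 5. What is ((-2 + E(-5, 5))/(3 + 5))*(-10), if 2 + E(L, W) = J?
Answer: -5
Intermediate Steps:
J = 8 (J = 5 - 1*(-3) = 5 + 3 = 8)
E(L, W) = 6 (E(L, W) = -2 + 8 = 6)
((-2 + E(-5, 5))/(3 + 5))*(-10) = ((-2 + 6)/(3 + 5))*(-10) = (4/8)*(-10) = (4*(⅛))*(-10) = (½)*(-10) = -5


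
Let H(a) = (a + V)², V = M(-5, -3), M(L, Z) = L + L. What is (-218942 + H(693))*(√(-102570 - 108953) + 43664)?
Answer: 10808892208 + 247547*I*√211523 ≈ 1.0809e+10 + 1.1385e+8*I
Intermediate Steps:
M(L, Z) = 2*L
V = -10 (V = 2*(-5) = -10)
H(a) = (-10 + a)² (H(a) = (a - 10)² = (-10 + a)²)
(-218942 + H(693))*(√(-102570 - 108953) + 43664) = (-218942 + (-10 + 693)²)*(√(-102570 - 108953) + 43664) = (-218942 + 683²)*(√(-211523) + 43664) = (-218942 + 466489)*(I*√211523 + 43664) = 247547*(43664 + I*√211523) = 10808892208 + 247547*I*√211523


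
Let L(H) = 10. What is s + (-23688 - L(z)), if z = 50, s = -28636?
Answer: -52334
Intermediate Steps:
s + (-23688 - L(z)) = -28636 + (-23688 - 1*10) = -28636 + (-23688 - 10) = -28636 - 23698 = -52334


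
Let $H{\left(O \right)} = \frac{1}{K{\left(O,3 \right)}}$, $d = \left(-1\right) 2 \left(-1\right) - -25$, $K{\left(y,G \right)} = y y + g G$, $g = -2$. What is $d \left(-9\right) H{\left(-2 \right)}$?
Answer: $\frac{243}{2} \approx 121.5$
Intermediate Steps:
$K{\left(y,G \right)} = y^{2} - 2 G$ ($K{\left(y,G \right)} = y y - 2 G = y^{2} - 2 G$)
$d = 27$ ($d = \left(-2\right) \left(-1\right) + 25 = 2 + 25 = 27$)
$H{\left(O \right)} = \frac{1}{-6 + O^{2}}$ ($H{\left(O \right)} = \frac{1}{O^{2} - 6} = \frac{1}{-6 + O^{2}}$)
$d \left(-9\right) H{\left(-2 \right)} = \frac{27 \left(-9\right)}{-6 + \left(-2\right)^{2}} = - \frac{243}{-6 + 4} = - \frac{243}{-2} = \left(-243\right) \left(- \frac{1}{2}\right) = \frac{243}{2}$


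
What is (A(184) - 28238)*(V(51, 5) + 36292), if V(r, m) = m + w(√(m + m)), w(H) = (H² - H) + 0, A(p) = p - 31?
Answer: -1019682095 + 28085*√10 ≈ -1.0196e+9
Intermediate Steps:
A(p) = -31 + p
w(H) = H² - H
V(r, m) = m + √2*√m*(-1 + √2*√m) (V(r, m) = m + √(m + m)*(-1 + √(m + m)) = m + √(2*m)*(-1 + √(2*m)) = m + (√2*√m)*(-1 + √2*√m) = m + √2*√m*(-1 + √2*√m))
(A(184) - 28238)*(V(51, 5) + 36292) = ((-31 + 184) - 28238)*((3*5 - √2*√5) + 36292) = (153 - 28238)*((15 - √10) + 36292) = -28085*(36307 - √10) = -1019682095 + 28085*√10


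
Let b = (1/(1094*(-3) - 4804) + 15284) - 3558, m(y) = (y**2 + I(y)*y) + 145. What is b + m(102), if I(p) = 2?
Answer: 181765193/8086 ≈ 22479.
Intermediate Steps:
m(y) = 145 + y**2 + 2*y (m(y) = (y**2 + 2*y) + 145 = 145 + y**2 + 2*y)
b = 94816435/8086 (b = (1/(-3282 - 4804) + 15284) - 3558 = (1/(-8086) + 15284) - 3558 = (-1/8086 + 15284) - 3558 = 123586423/8086 - 3558 = 94816435/8086 ≈ 11726.)
b + m(102) = 94816435/8086 + (145 + 102**2 + 2*102) = 94816435/8086 + (145 + 10404 + 204) = 94816435/8086 + 10753 = 181765193/8086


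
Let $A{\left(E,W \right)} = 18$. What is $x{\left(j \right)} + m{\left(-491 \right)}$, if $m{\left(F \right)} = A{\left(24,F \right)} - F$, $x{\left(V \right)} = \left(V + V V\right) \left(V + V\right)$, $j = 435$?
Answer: $165004709$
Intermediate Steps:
$x{\left(V \right)} = 2 V \left(V + V^{2}\right)$ ($x{\left(V \right)} = \left(V + V^{2}\right) 2 V = 2 V \left(V + V^{2}\right)$)
$m{\left(F \right)} = 18 - F$
$x{\left(j \right)} + m{\left(-491 \right)} = 2 \cdot 435^{2} \left(1 + 435\right) + \left(18 - -491\right) = 2 \cdot 189225 \cdot 436 + \left(18 + 491\right) = 165004200 + 509 = 165004709$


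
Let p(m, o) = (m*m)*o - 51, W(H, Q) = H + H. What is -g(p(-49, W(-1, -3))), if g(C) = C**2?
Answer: -23551609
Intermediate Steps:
W(H, Q) = 2*H
p(m, o) = -51 + o*m**2 (p(m, o) = m**2*o - 51 = o*m**2 - 51 = -51 + o*m**2)
-g(p(-49, W(-1, -3))) = -(-51 + (2*(-1))*(-49)**2)**2 = -(-51 - 2*2401)**2 = -(-51 - 4802)**2 = -1*(-4853)**2 = -1*23551609 = -23551609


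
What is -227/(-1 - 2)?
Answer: 227/3 ≈ 75.667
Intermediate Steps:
-227/(-1 - 2) = -227/(-3) = -1/3*(-227) = 227/3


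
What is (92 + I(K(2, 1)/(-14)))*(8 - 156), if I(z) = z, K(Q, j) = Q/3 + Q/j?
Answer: -285344/21 ≈ -13588.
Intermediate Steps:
K(Q, j) = Q/3 + Q/j (K(Q, j) = Q*(1/3) + Q/j = Q/3 + Q/j)
(92 + I(K(2, 1)/(-14)))*(8 - 156) = (92 + ((1/3)*2 + 2/1)/(-14))*(8 - 156) = (92 + (2/3 + 2*1)*(-1/14))*(-148) = (92 + (2/3 + 2)*(-1/14))*(-148) = (92 + (8/3)*(-1/14))*(-148) = (92 - 4/21)*(-148) = (1928/21)*(-148) = -285344/21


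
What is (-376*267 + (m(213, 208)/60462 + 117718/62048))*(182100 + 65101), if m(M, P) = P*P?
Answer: -23274927220514774851/937886544 ≈ -2.4816e+10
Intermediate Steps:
m(M, P) = P²
(-376*267 + (m(213, 208)/60462 + 117718/62048))*(182100 + 65101) = (-376*267 + (208²/60462 + 117718/62048))*(182100 + 65101) = (-100392 + (43264*(1/60462) + 117718*(1/62048)))*247201 = (-100392 + (21632/30231 + 58859/31024))*247201 = (-100392 + 2450477597/937886544)*247201 = -94153855447651/937886544*247201 = -23274927220514774851/937886544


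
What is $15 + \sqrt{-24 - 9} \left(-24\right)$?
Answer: $15 - 24 i \sqrt{33} \approx 15.0 - 137.87 i$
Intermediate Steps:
$15 + \sqrt{-24 - 9} \left(-24\right) = 15 + \sqrt{-33} \left(-24\right) = 15 + i \sqrt{33} \left(-24\right) = 15 - 24 i \sqrt{33}$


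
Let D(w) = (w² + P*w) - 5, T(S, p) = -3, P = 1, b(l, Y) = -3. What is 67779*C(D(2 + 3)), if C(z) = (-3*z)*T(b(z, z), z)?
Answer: 15250275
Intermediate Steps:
D(w) = -5 + w + w² (D(w) = (w² + 1*w) - 5 = (w² + w) - 5 = (w + w²) - 5 = -5 + w + w²)
C(z) = 9*z (C(z) = -3*z*(-3) = 9*z)
67779*C(D(2 + 3)) = 67779*(9*(-5 + (2 + 3) + (2 + 3)²)) = 67779*(9*(-5 + 5 + 5²)) = 67779*(9*(-5 + 5 + 25)) = 67779*(9*25) = 67779*225 = 15250275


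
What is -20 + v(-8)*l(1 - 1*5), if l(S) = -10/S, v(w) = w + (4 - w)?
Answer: -10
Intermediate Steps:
v(w) = 4
-20 + v(-8)*l(1 - 1*5) = -20 + 4*(-10/(1 - 1*5)) = -20 + 4*(-10/(1 - 5)) = -20 + 4*(-10/(-4)) = -20 + 4*(-10*(-¼)) = -20 + 4*(5/2) = -20 + 10 = -10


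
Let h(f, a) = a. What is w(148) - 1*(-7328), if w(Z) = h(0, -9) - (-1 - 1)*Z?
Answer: 7615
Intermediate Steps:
w(Z) = -9 + 2*Z (w(Z) = -9 - (-1 - 1)*Z = -9 - (-2)*Z = -9 + 2*Z)
w(148) - 1*(-7328) = (-9 + 2*148) - 1*(-7328) = (-9 + 296) + 7328 = 287 + 7328 = 7615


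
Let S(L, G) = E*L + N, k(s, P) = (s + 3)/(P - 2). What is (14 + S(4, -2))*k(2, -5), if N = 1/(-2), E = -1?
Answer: -95/14 ≈ -6.7857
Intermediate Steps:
k(s, P) = (3 + s)/(-2 + P)
N = -½ (N = 1*(-½) = -½ ≈ -0.50000)
S(L, G) = -½ - L (S(L, G) = -L - ½ = -½ - L)
(14 + S(4, -2))*k(2, -5) = (14 + (-½ - 1*4))*((3 + 2)/(-2 - 5)) = (14 + (-½ - 4))*(5/(-7)) = (14 - 9/2)*(-⅐*5) = (19/2)*(-5/7) = -95/14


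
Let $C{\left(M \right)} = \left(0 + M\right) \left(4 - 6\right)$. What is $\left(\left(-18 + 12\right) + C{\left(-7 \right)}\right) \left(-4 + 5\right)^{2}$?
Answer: $8$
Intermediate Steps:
$C{\left(M \right)} = - 2 M$ ($C{\left(M \right)} = M \left(-2\right) = - 2 M$)
$\left(\left(-18 + 12\right) + C{\left(-7 \right)}\right) \left(-4 + 5\right)^{2} = \left(\left(-18 + 12\right) - -14\right) \left(-4 + 5\right)^{2} = \left(-6 + 14\right) 1^{2} = 8 \cdot 1 = 8$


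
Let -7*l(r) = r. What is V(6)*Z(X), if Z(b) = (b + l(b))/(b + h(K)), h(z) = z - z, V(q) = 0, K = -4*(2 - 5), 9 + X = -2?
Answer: 0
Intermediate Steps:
X = -11 (X = -9 - 2 = -11)
K = 12 (K = -4*(-3) = 12)
l(r) = -r/7
h(z) = 0
Z(b) = 6/7 (Z(b) = (b - b/7)/(b + 0) = (6*b/7)/b = 6/7)
V(6)*Z(X) = 0*(6/7) = 0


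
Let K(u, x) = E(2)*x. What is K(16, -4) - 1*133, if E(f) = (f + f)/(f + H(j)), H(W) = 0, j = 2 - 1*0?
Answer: -141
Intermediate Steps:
j = 2 (j = 2 + 0 = 2)
E(f) = 2 (E(f) = (f + f)/(f + 0) = (2*f)/f = 2)
K(u, x) = 2*x
K(16, -4) - 1*133 = 2*(-4) - 1*133 = -8 - 133 = -141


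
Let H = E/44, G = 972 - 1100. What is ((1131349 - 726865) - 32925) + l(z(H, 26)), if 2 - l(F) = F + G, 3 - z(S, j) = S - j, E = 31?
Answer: 16353071/44 ≈ 3.7166e+5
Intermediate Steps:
G = -128
H = 31/44 ≈ 0.70455
z(S, j) = 3 + j - S (z(S, j) = 3 - (S - j) = 3 + (j - S) = 3 + j - S)
l(F) = 130 - F (l(F) = 2 - (F - 128) = 2 - (-128 + F) = 2 + (128 - F) = 130 - F)
((1131349 - 726865) - 32925) + l(z(H, 26)) = ((1131349 - 726865) - 32925) + (130 - (3 + 26 - 1*31/44)) = (404484 - 32925) + (130 - (3 + 26 - 31/44)) = 371559 + (130 - 1*1245/44) = 371559 + (130 - 1245/44) = 371559 + 4475/44 = 16353071/44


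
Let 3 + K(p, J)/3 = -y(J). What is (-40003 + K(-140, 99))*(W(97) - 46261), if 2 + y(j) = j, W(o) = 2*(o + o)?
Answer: 1848819519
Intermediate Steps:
W(o) = 4*o (W(o) = 2*(2*o) = 4*o)
y(j) = -2 + j
K(p, J) = -3 - 3*J (K(p, J) = -9 + 3*(-(-2 + J)) = -9 + 3*(2 - J) = -9 + (6 - 3*J) = -3 - 3*J)
(-40003 + K(-140, 99))*(W(97) - 46261) = (-40003 + (-3 - 3*99))*(4*97 - 46261) = (-40003 + (-3 - 297))*(388 - 46261) = (-40003 - 300)*(-45873) = -40303*(-45873) = 1848819519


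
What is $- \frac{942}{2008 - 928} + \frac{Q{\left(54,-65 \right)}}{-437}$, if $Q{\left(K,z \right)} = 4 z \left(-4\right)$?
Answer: $- \frac{255809}{78660} \approx -3.2521$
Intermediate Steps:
$Q{\left(K,z \right)} = - 16 z$
$- \frac{942}{2008 - 928} + \frac{Q{\left(54,-65 \right)}}{-437} = - \frac{942}{2008 - 928} + \frac{\left(-16\right) \left(-65\right)}{-437} = - \frac{942}{2008 - 928} + 1040 \left(- \frac{1}{437}\right) = - \frac{942}{1080} - \frac{1040}{437} = \left(-942\right) \frac{1}{1080} - \frac{1040}{437} = - \frac{157}{180} - \frac{1040}{437} = - \frac{255809}{78660}$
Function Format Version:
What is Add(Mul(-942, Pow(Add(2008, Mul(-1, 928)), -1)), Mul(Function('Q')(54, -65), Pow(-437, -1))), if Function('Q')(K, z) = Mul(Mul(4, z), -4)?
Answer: Rational(-255809, 78660) ≈ -3.2521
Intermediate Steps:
Function('Q')(K, z) = Mul(-16, z)
Add(Mul(-942, Pow(Add(2008, Mul(-1, 928)), -1)), Mul(Function('Q')(54, -65), Pow(-437, -1))) = Add(Mul(-942, Pow(Add(2008, Mul(-1, 928)), -1)), Mul(Mul(-16, -65), Pow(-437, -1))) = Add(Mul(-942, Pow(Add(2008, -928), -1)), Mul(1040, Rational(-1, 437))) = Add(Mul(-942, Pow(1080, -1)), Rational(-1040, 437)) = Add(Mul(-942, Rational(1, 1080)), Rational(-1040, 437)) = Add(Rational(-157, 180), Rational(-1040, 437)) = Rational(-255809, 78660)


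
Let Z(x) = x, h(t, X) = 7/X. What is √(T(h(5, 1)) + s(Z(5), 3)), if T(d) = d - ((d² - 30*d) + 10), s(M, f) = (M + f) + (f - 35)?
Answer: √134 ≈ 11.576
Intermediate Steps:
s(M, f) = -35 + M + 2*f (s(M, f) = (M + f) + (-35 + f) = -35 + M + 2*f)
T(d) = -10 - d² + 31*d (T(d) = d - (10 + d² - 30*d) = d + (-10 - d² + 30*d) = -10 - d² + 31*d)
√(T(h(5, 1)) + s(Z(5), 3)) = √((-10 - (7/1)² + 31*(7/1)) + (-35 + 5 + 2*3)) = √((-10 - (7*1)² + 31*(7*1)) + (-35 + 5 + 6)) = √((-10 - 1*7² + 31*7) - 24) = √((-10 - 1*49 + 217) - 24) = √((-10 - 49 + 217) - 24) = √(158 - 24) = √134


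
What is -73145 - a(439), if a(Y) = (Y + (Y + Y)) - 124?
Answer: -74338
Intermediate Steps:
a(Y) = -124 + 3*Y (a(Y) = (Y + 2*Y) - 124 = 3*Y - 124 = -124 + 3*Y)
-73145 - a(439) = -73145 - (-124 + 3*439) = -73145 - (-124 + 1317) = -73145 - 1*1193 = -73145 - 1193 = -74338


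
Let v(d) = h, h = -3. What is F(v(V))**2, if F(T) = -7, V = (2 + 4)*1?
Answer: 49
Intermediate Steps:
V = 6 (V = 6*1 = 6)
v(d) = -3
F(v(V))**2 = (-7)**2 = 49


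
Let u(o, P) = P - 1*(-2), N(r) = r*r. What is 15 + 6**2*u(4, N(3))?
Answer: 411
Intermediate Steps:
N(r) = r**2
u(o, P) = 2 + P (u(o, P) = P + 2 = 2 + P)
15 + 6**2*u(4, N(3)) = 15 + 6**2*(2 + 3**2) = 15 + 36*(2 + 9) = 15 + 36*11 = 15 + 396 = 411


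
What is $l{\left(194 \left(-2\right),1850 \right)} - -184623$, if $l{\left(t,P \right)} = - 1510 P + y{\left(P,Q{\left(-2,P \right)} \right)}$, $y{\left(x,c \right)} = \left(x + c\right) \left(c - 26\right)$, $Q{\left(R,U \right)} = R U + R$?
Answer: $4295379$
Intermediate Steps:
$Q{\left(R,U \right)} = R + R U$
$y{\left(x,c \right)} = \left(-26 + c\right) \left(c + x\right)$ ($y{\left(x,c \right)} = \left(c + x\right) \left(-26 + c\right) = \left(-26 + c\right) \left(c + x\right)$)
$l{\left(t,P \right)} = 52 + \left(-2 - 2 P\right)^{2} - 1484 P + P \left(-2 - 2 P\right)$ ($l{\left(t,P \right)} = - 1510 P + \left(\left(- 2 \left(1 + P\right)\right)^{2} - 26 \left(- 2 \left(1 + P\right)\right) - 26 P + - 2 \left(1 + P\right) P\right) = - 1510 P + \left(\left(-2 - 2 P\right)^{2} - 26 \left(-2 - 2 P\right) - 26 P + \left(-2 - 2 P\right) P\right) = - 1510 P + \left(\left(-2 - 2 P\right)^{2} + \left(52 + 52 P\right) - 26 P + P \left(-2 - 2 P\right)\right) = - 1510 P + \left(52 + \left(-2 - 2 P\right)^{2} + 26 P + P \left(-2 - 2 P\right)\right) = 52 + \left(-2 - 2 P\right)^{2} - 1484 P + P \left(-2 - 2 P\right)$)
$l{\left(194 \left(-2\right),1850 \right)} - -184623 = \left(56 - 2734300 + 2 \cdot 1850^{2}\right) - -184623 = \left(56 - 2734300 + 2 \cdot 3422500\right) + 184623 = \left(56 - 2734300 + 6845000\right) + 184623 = 4110756 + 184623 = 4295379$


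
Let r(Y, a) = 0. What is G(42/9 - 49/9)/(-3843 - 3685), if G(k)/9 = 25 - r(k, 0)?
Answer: -225/7528 ≈ -0.029888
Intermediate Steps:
G(k) = 225 (G(k) = 9*(25 - 1*0) = 9*(25 + 0) = 9*25 = 225)
G(42/9 - 49/9)/(-3843 - 3685) = 225/(-3843 - 3685) = 225/(-7528) = 225*(-1/7528) = -225/7528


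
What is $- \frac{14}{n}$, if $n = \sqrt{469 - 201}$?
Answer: $- \frac{7 \sqrt{67}}{67} \approx -0.85519$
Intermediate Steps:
$n = 2 \sqrt{67}$ ($n = \sqrt{268} = 2 \sqrt{67} \approx 16.371$)
$- \frac{14}{n} = - \frac{14}{2 \sqrt{67}} = - 14 \frac{\sqrt{67}}{134} = - \frac{7 \sqrt{67}}{67}$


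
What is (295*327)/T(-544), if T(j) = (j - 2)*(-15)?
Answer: 6431/546 ≈ 11.778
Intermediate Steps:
T(j) = 30 - 15*j (T(j) = (-2 + j)*(-15) = 30 - 15*j)
(295*327)/T(-544) = (295*327)/(30 - 15*(-544)) = 96465/(30 + 8160) = 96465/8190 = 96465*(1/8190) = 6431/546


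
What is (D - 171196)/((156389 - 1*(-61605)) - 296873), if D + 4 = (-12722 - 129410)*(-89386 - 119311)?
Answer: -9887450268/26293 ≈ -3.7605e+5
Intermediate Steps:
D = 29662522000 (D = -4 + (-12722 - 129410)*(-89386 - 119311) = -4 - 142132*(-208697) = -4 + 29662522004 = 29662522000)
(D - 171196)/((156389 - 1*(-61605)) - 296873) = (29662522000 - 171196)/((156389 - 1*(-61605)) - 296873) = 29662350804/((156389 + 61605) - 296873) = 29662350804/(217994 - 296873) = 29662350804/(-78879) = 29662350804*(-1/78879) = -9887450268/26293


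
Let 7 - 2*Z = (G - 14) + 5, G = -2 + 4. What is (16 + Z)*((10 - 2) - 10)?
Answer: -46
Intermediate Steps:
G = 2
Z = 7 (Z = 7/2 - ((2 - 14) + 5)/2 = 7/2 - (-12 + 5)/2 = 7/2 - ½*(-7) = 7/2 + 7/2 = 7)
(16 + Z)*((10 - 2) - 10) = (16 + 7)*((10 - 2) - 10) = 23*(8 - 10) = 23*(-2) = -46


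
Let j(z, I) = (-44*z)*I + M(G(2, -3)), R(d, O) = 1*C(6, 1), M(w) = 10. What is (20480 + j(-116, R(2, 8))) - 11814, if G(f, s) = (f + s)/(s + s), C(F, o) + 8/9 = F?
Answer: 312868/9 ≈ 34763.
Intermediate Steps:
C(F, o) = -8/9 + F
G(f, s) = (f + s)/(2*s) (G(f, s) = (f + s)/((2*s)) = (f + s)*(1/(2*s)) = (f + s)/(2*s))
R(d, O) = 46/9 (R(d, O) = 1*(-8/9 + 6) = 1*(46/9) = 46/9)
j(z, I) = 10 - 44*I*z (j(z, I) = (-44*z)*I + 10 = -44*I*z + 10 = 10 - 44*I*z)
(20480 + j(-116, R(2, 8))) - 11814 = (20480 + (10 - 44*46/9*(-116))) - 11814 = (20480 + (10 + 234784/9)) - 11814 = (20480 + 234874/9) - 11814 = 419194/9 - 11814 = 312868/9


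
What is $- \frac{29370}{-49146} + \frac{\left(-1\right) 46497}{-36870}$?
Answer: $\frac{187111859}{100667390} \approx 1.8587$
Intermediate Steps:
$- \frac{29370}{-49146} + \frac{\left(-1\right) 46497}{-36870} = \left(-29370\right) \left(- \frac{1}{49146}\right) - - \frac{15499}{12290} = \frac{4895}{8191} + \frac{15499}{12290} = \frac{187111859}{100667390}$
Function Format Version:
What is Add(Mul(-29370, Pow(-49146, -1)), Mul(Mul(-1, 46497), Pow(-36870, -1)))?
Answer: Rational(187111859, 100667390) ≈ 1.8587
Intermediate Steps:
Add(Mul(-29370, Pow(-49146, -1)), Mul(Mul(-1, 46497), Pow(-36870, -1))) = Add(Mul(-29370, Rational(-1, 49146)), Mul(-46497, Rational(-1, 36870))) = Add(Rational(4895, 8191), Rational(15499, 12290)) = Rational(187111859, 100667390)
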